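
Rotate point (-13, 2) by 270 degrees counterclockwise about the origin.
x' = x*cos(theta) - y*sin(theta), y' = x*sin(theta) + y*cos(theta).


cos(270) = 0, sin(270) = -1
x' = -13*0 - 2*(-1) = 2
y' = -13*(-1) + 2*0 = 13

(2, 13)


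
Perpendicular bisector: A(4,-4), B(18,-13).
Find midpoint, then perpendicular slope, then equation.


Midpoint = (11, -8.5)
Slope of AB = dy/dx = -9/14 = -0.6429
Perp slope = -dx/dy = 14/9 = 1.5556
b = My - (perp slope)*Mx = -8.5 + (14*11)/(-9) = -8.5 - 17.1111 = -25.6111

y = 1.5556x - 25.6111


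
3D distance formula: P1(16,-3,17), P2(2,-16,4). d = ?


dx=-14, dy=-13, dz=-13
d = sqrt(196+169+169) = sqrt(534) = 23.1084

23.1084


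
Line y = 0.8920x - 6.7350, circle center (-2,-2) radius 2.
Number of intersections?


Substitute y = 0.8920x - 6.7350: (x+ 2)^2 + (0.8920x- 6.7350+ 2)^2 = 4
Expand to Ax^2 + Bx + C = 0, where b-k = -4.735
A = 1+m^2 = 1.795664
B = 2(m(b-k) - h) = 2(0.8920*(-4.735) + 2) = -4.44724
C = h^2 + (b-k)^2 - r^2 = 4 + 22.420225 - 4 = 22.420225
disc = B^2-4AC = 19.7779 - 161.0368 = -141.2589
disc < 0

0 intersection points


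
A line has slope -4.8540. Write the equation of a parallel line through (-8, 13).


Parallel lines have equal slopes.
m2 = -4.8540
b2 = 13 + 4.8540*(-8) = -25.8320

y = -4.8540x - 25.8320


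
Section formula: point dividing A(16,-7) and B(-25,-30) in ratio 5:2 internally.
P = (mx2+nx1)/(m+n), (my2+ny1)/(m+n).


Px = (5*(-25) + 2*16)/7 = -93/7 = -13.2857
Py = (5*(-30) + 2*(-7))/7 = -164/7 = -23.4286

P = (-13.2857, -23.4286)


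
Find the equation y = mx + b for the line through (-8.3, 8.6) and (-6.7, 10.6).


m = (2.0)/(1.6) = 1.2500
b = y1 - m*x1 = 8.6 - (2.0*(-8.3))/(1.6) = 8.6 + 10.3750 = 18.9750

y = 1.2500x + 18.9750


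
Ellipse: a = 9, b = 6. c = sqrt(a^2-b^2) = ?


c^2 = 9^2 - 6^2 = 81 - 36 = 45
c = sqrt(45) = 6.7082

c = 6.7082


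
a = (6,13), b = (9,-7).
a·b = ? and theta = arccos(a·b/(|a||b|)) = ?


a·b = 6*9 + 13*(-7) = 54 - 91 = -37
|a| = sqrt(36+169) = 14.3178
|b| = sqrt(81+49) = 11.4018
cos(theta) = -37/(sqrt(205)*sqrt(130)) = -37/sqrt(26650) = -0.226649
theta = arccos(-37/sqrt(26650)) = 103.0998 degrees

a·b = -37, theta = 103.0998 deg


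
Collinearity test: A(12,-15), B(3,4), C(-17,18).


12*(4-18) + 3*(18+ 15) - 17*(-15-4)
= -168 + 99 + 323 = 254

No, not collinear (determinant = 254)


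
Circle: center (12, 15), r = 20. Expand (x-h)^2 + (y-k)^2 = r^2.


(x-12)^2 + (y-15)^2 = 20^2
D = -2h = -24, E = -2k = -30
F = h^2+k^2-r^2 = 144+225-400 = -31

x^2 + y^2 - 24x - 30y - 31 = 0


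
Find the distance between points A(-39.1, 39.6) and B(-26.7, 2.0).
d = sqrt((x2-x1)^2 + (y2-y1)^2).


dx = -26.7 + 39.1 = 12.4
dy = 2.0 - 39.6 = -37.6
d = sqrt(153.76 + 1413.76) = sqrt(1567.52) = 39.5919

39.5919


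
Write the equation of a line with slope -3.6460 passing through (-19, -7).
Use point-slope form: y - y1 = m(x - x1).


y + 7 = -3.6460(x + 19)
y = -3.6460x - 7 + 3.6460*(-19)
y = -3.6460x - 76.2740

y = -3.6460x - 76.2740


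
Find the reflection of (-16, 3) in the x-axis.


Reflection rule for x-axis: (x, -y)
(-16, 3) -> (-16, -3)

(-16, -3)


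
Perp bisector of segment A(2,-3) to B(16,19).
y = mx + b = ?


Midpoint = (9, 8)
Slope of AB = dy/dx = 22/14 = 1.5714
Perp slope = -dx/dy = -14/22 = -0.6364
b = My - (perp slope)*Mx = 8 + (14*9)/22 = 8 + 5.7273 = 13.7273

y = -0.6364x + 13.7273


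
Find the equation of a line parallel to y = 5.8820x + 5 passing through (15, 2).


Parallel lines have equal slopes.
m2 = 5.8820
b2 = 2 - 5.8820*15 = -86.2300

y = 5.8820x - 86.2300


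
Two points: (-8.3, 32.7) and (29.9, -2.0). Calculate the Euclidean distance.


dx = 29.9 + 8.3 = 38.2
dy = -2.0 - 32.7 = -34.7
d = sqrt(1459.24 + 1204.09) = sqrt(2663.33) = 51.6075

51.6075


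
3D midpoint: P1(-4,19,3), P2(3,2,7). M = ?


Mx = (-4+3)/2 = -0.5000
My = (19+2)/2 = 10.5000
Mz = (3+7)/2 = 5.0000

M = (-0.5000, 10.5000, 5.0000)


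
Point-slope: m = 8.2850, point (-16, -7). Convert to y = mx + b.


y + 7 = 8.2850(x + 16)
y = 8.2850x - 7 - 8.2850*(-16)
y = 8.2850x + 125.5600

y = 8.2850x + 125.5600


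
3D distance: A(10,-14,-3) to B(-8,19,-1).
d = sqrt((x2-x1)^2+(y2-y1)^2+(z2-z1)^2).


dx=-18, dy=33, dz=2
d = sqrt(324+1089+4) = sqrt(1417) = 37.6431

37.6431


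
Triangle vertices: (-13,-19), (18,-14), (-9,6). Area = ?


-13*(-14-6) = 260
18*(6+ 19) = 450
-9*(-19+ 14) = 45
sum = 755
Area = |755|/2 = 377.5000

377.5000 sq units


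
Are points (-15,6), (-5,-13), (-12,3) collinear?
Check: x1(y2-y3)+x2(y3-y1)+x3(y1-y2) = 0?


-15*(-13-3) - 5*(3-6) - 12*(6+ 13)
= 240 + 15 - 228 = 27

No, not collinear (determinant = 27)


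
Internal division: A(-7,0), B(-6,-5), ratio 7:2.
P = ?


Px = (7*(-6) + 2*(-7))/9 = -56/9 = -6.2222
Py = (7*(-5) + 2*0)/9 = -35/9 = -3.8889

P = (-6.2222, -3.8889)


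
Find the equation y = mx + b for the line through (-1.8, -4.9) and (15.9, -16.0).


m = (-11.1)/(17.7) = -0.6271
b = y1 - m*x1 = -4.9 - (-11.1*(-1.8))/(17.7) = -4.9 - 1.1288 = -6.0288

y = -0.6271x - 6.0288


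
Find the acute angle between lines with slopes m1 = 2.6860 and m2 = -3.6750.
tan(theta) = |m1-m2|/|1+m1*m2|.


m1-m2 = 6.361
1+m1*m2 = -8.87105
tan(theta) = |6.361/(-8.87105)| = 0.717052
theta = arctan(|6.361/(-8.87105)|) = 35.6425 degrees (acute angle)

35.6425 degrees


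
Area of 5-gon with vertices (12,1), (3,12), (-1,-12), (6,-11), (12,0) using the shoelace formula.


sum(xi*y_{i+1}) = 12*12 + 3*(-12) - 1*(-11) + 6*0 + 12*1 = 131
sum(yi*x_{i+1}) = 1*3 + 12*(-1) - 12*6 - 11*12 + 0*12 = -213
Area = |131 + 213|/2 = 344/2 = 172.0000

172.0000 sq units


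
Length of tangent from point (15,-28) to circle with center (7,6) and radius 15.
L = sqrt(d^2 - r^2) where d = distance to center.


d = sqrt((15-7)^2 + (-28-6)^2) = sqrt(64+1156) = 34.9285
L = sqrt(1220.0000 - 225) = sqrt(995.0000) = 31.5436

31.5436


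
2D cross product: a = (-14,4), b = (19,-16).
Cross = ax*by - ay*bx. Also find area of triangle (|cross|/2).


cross = -14*(-16) - 4*19 = 224 - 76 = 148
Triangle area = |148|/2 = 148/2 = 74.0000

cross = 148, triangle area = 74.0000


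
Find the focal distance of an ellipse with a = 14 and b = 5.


c^2 = 14^2 - 5^2 = 196 - 25 = 171
c = sqrt(171) = 13.0767

c = 13.0767


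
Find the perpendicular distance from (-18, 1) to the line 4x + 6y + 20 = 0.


|4*(-18) + 6*1 + 20| = |-46| = 46
sqrt(16 + 36) = sqrt(52) = 7.2111
d = 46/sqrt(52) = 6.3791

6.3791


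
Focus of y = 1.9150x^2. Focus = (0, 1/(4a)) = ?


a = 1.9150
4a = 7.6600
focus = (0, 1/7.6600) = (0, 0.1305)

Focus = (0, 0.1305)


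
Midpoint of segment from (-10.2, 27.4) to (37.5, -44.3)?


Mx = (-10.2 + 37.5)/2 = 27.3/2 = 13.6500
My = (27.4 - 44.3)/2 = -16.9/2 = -8.4500

(13.6500, -8.4500)


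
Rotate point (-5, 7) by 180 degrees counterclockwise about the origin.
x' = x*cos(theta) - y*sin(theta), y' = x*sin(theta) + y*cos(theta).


cos(180) = -1, sin(180) = 0
x' = -5*(-1) - 7*0 = 5
y' = -5*0 + 7*(-1) = -7

(5, -7)


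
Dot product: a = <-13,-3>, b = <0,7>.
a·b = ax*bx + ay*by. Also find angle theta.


a·b = -13*0 - 3*7 = 0 - 21 = -21
|a| = sqrt(169+9) = 13.3417
|b| = sqrt(0+49) = 7.0000
cos(theta) = -21/(sqrt(178)*sqrt(49)) = -21/sqrt(8722) = -0.224860
theta = arccos(-21/sqrt(8722)) = 102.9946 degrees

a·b = -21, theta = 102.9946 deg


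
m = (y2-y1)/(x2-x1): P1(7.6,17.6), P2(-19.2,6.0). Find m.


dy = 6.0 - 17.6 = -11.6
dx = -19.2 - 7.6 = -26.8
m = -11.6/(-26.8) = 0.4328

m = 0.4328


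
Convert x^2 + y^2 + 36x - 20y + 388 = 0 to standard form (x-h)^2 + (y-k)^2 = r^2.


h = -D/2 = -36/2 = -18
k = -E/2 = 20/2 = 10
r^2 = h^2 + k^2 - F = 324 + 100 - 388 = 36
r = 6

Center (-18, 10), radius = 6


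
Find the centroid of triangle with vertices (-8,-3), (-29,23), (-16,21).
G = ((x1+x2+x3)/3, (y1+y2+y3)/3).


Gx = (-8- 29- 16)/3 = -53/3 = -17.6667
Gy = (-3+23+21)/3 = 41/3 = 13.6667

G = (-17.6667, 13.6667)


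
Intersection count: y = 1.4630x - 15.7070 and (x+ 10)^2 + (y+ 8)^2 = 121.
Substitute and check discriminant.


Substitute y = 1.4630x - 15.7070: (x+ 10)^2 + (1.4630x- 15.7070+ 8)^2 = 121
Expand to Ax^2 + Bx + C = 0, where b-k = -7.707
A = 1+m^2 = 3.140369
B = 2(m(b-k) - h) = 2(1.4630*(-7.707) + 10) = -2.550682
C = h^2 + (b-k)^2 - r^2 = 100 + 59.397849 - 121 = 38.397849
disc = B^2-4AC = 6.5060 - 482.3337 = -475.8277
disc < 0

0 intersection points


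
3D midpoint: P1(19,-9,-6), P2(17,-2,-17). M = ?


Mx = (19+17)/2 = 18.0000
My = (-9- 2)/2 = -5.5000
Mz = (-6- 17)/2 = -11.5000

M = (18.0000, -5.5000, -11.5000)


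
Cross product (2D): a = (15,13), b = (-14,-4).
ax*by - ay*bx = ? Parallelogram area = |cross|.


cross = 15*(-4) - 13*(-14) = -60 + 182 = 122
Parallelogram area = |122| = 122

cross = 122, parallelogram area = 122


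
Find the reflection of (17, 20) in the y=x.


Reflection rule for y=x: (y, x)
(17, 20) -> (20, 17)

(20, 17)


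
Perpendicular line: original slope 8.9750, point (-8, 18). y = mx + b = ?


Perpendicular slope = -1/m1 = -1/8.9750 = -0.1114
b2 = y0 - m2*x0 = 18 - 8/8.9750 = 18 - 0.8914 = 17.1086

y = -0.1114x + 17.1086


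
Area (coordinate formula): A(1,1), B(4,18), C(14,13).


1*(18-13) = 5
4*(13-1) = 48
14*(1-18) = -238
sum = -185
Area = |-185|/2 = 92.5000

92.5000 sq units


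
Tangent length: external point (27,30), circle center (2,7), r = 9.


d = sqrt((27-2)^2 + (30-7)^2) = sqrt(625+529) = 33.9706
L = sqrt(1154.0000 - 81) = sqrt(1073.0000) = 32.7567

32.7567


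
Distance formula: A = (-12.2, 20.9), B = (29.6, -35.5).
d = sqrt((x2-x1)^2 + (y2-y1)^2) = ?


dx = 29.6 + 12.2 = 41.8
dy = -35.5 - 20.9 = -56.4
d = sqrt(1747.24 + 3180.96) = sqrt(4928.2) = 70.2011

70.2011


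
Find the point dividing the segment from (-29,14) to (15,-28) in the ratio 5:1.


Px = (5*15 + 1*(-29))/6 = 46/6 = 7.6667
Py = (5*(-28) + 1*14)/6 = -126/6 = -21.0000

P = (7.6667, -21.0000)


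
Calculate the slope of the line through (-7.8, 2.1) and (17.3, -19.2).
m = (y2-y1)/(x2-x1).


dy = -19.2 - 2.1 = -21.3
dx = 17.3 + 7.8 = 25.1
m = -21.3/25.1 = -0.8486

m = -0.8486


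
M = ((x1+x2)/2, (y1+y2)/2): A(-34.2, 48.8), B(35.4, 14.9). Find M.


Mx = (-34.2 + 35.4)/2 = 1.2/2 = 0.6000
My = (48.8 + 14.9)/2 = 63.7/2 = 31.8500

(0.6000, 31.8500)


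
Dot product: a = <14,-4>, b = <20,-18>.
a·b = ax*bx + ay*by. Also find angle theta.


a·b = 14*20 - 4*(-18) = 280 + 72 = 352
|a| = sqrt(196+16) = 14.5602
|b| = sqrt(400+324) = 26.9072
cos(theta) = 352/(sqrt(212)*sqrt(724)) = 352/sqrt(153488) = 0.898474
theta = arccos(352/sqrt(153488)) = 26.0418 degrees

a·b = 352, theta = 26.0418 deg


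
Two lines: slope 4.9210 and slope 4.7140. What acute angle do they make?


m1-m2 = 0.207
1+m1*m2 = 24.197594
tan(theta) = |0.207/24.197594| = 0.008555
theta = arctan(|0.207/24.197594|) = 0.4901 degrees (acute angle)

0.4901 degrees


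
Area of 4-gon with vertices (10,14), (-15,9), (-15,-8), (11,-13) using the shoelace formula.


sum(xi*y_{i+1}) = 10*9 - 15*(-8) - 15*(-13) + 11*14 = 559
sum(yi*x_{i+1}) = 14*(-15) + 9*(-15) - 8*11 - 13*10 = -563
Area = |559 + 563|/2 = 1122/2 = 561.0000

561.0000 sq units


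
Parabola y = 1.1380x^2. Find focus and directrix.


a = 1.1380
1/(4a) = 0.2197
Focus = (0, 0.2197)
Directrix: y = -0.2197

Focus = (0, 0.2197), Directrix: y = -0.2197


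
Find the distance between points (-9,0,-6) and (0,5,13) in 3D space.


dx=9, dy=5, dz=19
d = sqrt(81+25+361) = sqrt(467) = 21.6102

21.6102


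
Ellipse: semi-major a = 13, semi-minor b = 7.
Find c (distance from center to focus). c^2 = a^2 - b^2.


c^2 = 13^2 - 7^2 = 169 - 49 = 120
c = sqrt(120) = 10.9545

c = 10.9545


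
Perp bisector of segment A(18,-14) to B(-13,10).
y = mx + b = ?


Midpoint = (2.5, -2)
Slope of AB = dy/dx = 24/(-31) = -0.7742
Perp slope = -dx/dy = 31/24 = 1.2917
b = My - (perp slope)*Mx = -2 + (-31*2.5)/24 = -2 - 3.2292 = -5.2292

y = 1.2917x - 5.2292


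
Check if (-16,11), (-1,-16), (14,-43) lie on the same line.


-16*(-16+ 43) - 1*(-43-11) + 14*(11+ 16)
= -432 + 54 + 378 = 0

Yes, collinear (determinant = 0)


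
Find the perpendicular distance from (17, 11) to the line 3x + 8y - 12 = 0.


|3*17 + 8*11 - 12| = |127| = 127
sqrt(9 + 64) = sqrt(73) = 8.5440
d = 127/sqrt(73) = 14.8642

14.8642


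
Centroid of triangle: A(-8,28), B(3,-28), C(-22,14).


Gx = (-8+3- 22)/3 = -27/3 = -9.0000
Gy = (28- 28+14)/3 = 14/3 = 4.6667

G = (-9.0000, 4.6667)


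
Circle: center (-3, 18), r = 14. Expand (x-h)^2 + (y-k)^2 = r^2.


(x+ 3)^2 + (y-18)^2 = 14^2
D = -2h = 6, E = -2k = -36
F = h^2+k^2-r^2 = 9+324-196 = 137

x^2 + y^2 + 6x - 36y + 137 = 0


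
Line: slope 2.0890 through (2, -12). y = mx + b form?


y + 12 = 2.0890(x - 2)
y = 2.0890x - 12 - 2.0890*2
y = 2.0890x - 16.1780

y = 2.0890x - 16.1780


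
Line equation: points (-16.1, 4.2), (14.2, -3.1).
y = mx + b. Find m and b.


m = (-7.3)/(30.3) = -0.2409
b = y1 - m*x1 = 4.2 - (-7.3*(-16.1))/(30.3) = 4.2 - 3.8789 = 0.3211

y = -0.2409x + 0.3211


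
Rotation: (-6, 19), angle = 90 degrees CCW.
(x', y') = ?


cos(90) = 0, sin(90) = 1
x' = -6*0 - 19*1 = -19
y' = -6*1 + 19*0 = -6

(-19, -6)


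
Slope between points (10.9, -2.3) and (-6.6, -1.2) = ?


dy = -1.2 + 2.3 = 1.1
dx = -6.6 - 10.9 = -17.5
m = 1.1/(-17.5) = -0.0629

m = -0.0629


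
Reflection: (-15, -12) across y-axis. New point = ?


Reflection rule for y-axis: (-x, y)
(-15, -12) -> (15, -12)

(15, -12)


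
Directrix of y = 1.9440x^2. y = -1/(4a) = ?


a = 1.9440
1/(4a) = 0.1286
directrix: y = -0.1286 = -0.1286

y = -0.1286


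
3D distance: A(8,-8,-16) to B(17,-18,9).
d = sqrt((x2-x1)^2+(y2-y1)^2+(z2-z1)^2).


dx=9, dy=-10, dz=25
d = sqrt(81+100+625) = sqrt(806) = 28.3901

28.3901


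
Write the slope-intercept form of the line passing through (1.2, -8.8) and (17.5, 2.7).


m = (11.5)/(16.3) = 0.7055
b = y1 - m*x1 = -8.8 - (11.5*1.2)/(16.3) = -8.8 - 0.8466 = -9.6466

y = 0.7055x - 9.6466


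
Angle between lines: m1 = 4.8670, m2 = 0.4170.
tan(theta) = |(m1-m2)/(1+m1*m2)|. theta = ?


m1-m2 = 4.45
1+m1*m2 = 3.029539
tan(theta) = |4.45/3.029539| = 1.468870
theta = arctan(|4.45/3.029539|) = 55.7532 degrees (acute angle)

55.7532 degrees


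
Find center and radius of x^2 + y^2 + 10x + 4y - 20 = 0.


h = -D/2 = -10/2 = -5
k = -E/2 = -4/2 = -2
r^2 = h^2 + k^2 - F = 25 + 4 + 20 = 49
r = 7

Center (-5, -2), radius = 7


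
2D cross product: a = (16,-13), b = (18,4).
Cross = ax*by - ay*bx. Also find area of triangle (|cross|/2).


cross = 16*4 + 13*18 = 64 + 234 = 298
Triangle area = |298|/2 = 298/2 = 149.0000

cross = 298, triangle area = 149.0000


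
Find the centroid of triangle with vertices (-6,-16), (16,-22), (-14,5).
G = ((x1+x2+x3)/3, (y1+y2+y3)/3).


Gx = (-6+16- 14)/3 = -4/3 = -1.3333
Gy = (-16- 22+5)/3 = -33/3 = -11.0000

G = (-1.3333, -11.0000)


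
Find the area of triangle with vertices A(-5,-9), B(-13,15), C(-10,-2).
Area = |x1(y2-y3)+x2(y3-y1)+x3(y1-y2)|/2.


-5*(15+ 2) = -85
-13*(-2+ 9) = -91
-10*(-9-15) = 240
sum = 64
Area = |64|/2 = 32.0000

32.0000 sq units


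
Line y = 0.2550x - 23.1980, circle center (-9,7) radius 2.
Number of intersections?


Substitute y = 0.2550x - 23.1980: (x+ 9)^2 + (0.2550x- 23.1980-7)^2 = 4
Expand to Ax^2 + Bx + C = 0, where b-k = -30.198
A = 1+m^2 = 1.065025
B = 2(m(b-k) - h) = 2(0.2550*(-30.198) + 9) = 2.59902
C = h^2 + (b-k)^2 - r^2 = 81 + 911.919204 - 4 = 988.919204
disc = B^2-4AC = 6.7549 - 4212.8947 = -4206.1398
disc < 0

0 intersection points


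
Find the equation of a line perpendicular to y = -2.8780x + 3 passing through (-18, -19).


Perpendicular slope = -1/m1 = -1/(-2.8780) = 0.3475
b2 = y0 - m2*x0 = -19 - 18/(-2.8780) = -19 + 6.2543 = -12.7457

y = 0.3475x - 12.7457


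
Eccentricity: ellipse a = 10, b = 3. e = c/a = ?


c = sqrt(100-9) = sqrt(91) = 9.5394
e = c/a = sqrt(91)/10 = 0.9539

e = 0.9539


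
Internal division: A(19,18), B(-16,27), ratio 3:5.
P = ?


Px = (3*(-16) + 5*19)/8 = 47/8 = 5.8750
Py = (3*27 + 5*18)/8 = 171/8 = 21.3750

P = (5.8750, 21.3750)


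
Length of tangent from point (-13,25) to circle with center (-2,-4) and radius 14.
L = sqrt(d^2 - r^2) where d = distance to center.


d = sqrt((-13+ 2)^2 + (25+ 4)^2) = sqrt(121+841) = 31.0161
L = sqrt(962.0000 - 196) = sqrt(766.0000) = 27.6767

27.6767


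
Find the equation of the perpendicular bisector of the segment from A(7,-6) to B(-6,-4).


Midpoint = (0.5, -5)
Slope of AB = dy/dx = 2/(-13) = -0.1538
Perp slope = -dx/dy = 13/2 = 6.5000
b = My - (perp slope)*Mx = -5 + (-13*0.5)/2 = -5 - 3.2500 = -8.2500

y = 6.5000x - 8.2500


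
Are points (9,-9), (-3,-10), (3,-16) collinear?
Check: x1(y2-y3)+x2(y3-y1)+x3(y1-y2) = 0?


9*(-10+ 16) - 3*(-16+ 9) + 3*(-9+ 10)
= 54 + 21 + 3 = 78

No, not collinear (determinant = 78)


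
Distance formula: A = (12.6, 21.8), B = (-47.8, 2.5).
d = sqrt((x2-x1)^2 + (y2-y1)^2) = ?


dx = -47.8 - 12.6 = -60.4
dy = 2.5 - 21.8 = -19.3
d = sqrt(3648.16 + 372.49) = sqrt(4020.65) = 63.4086

63.4086


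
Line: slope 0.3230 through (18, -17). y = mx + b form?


y + 17 = 0.3230(x - 18)
y = 0.3230x - 17 - 0.3230*18
y = 0.3230x - 22.8140

y = 0.3230x - 22.8140


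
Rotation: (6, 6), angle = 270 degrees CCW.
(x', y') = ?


cos(270) = 0, sin(270) = -1
x' = 6*0 - 6*(-1) = 6
y' = 6*(-1) + 6*0 = -6

(6, -6)


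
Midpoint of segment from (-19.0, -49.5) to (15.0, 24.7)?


Mx = (-19.0 + 15.0)/2 = -4.0/2 = -2.0000
My = (-49.5 + 24.7)/2 = -24.8/2 = -12.4000

(-2.0000, -12.4000)


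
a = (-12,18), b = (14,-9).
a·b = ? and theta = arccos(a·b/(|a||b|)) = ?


a·b = -12*14 + 18*(-9) = -168 - 162 = -330
|a| = sqrt(144+324) = 21.6333
|b| = sqrt(196+81) = 16.6433
cos(theta) = -330/(sqrt(468)*sqrt(277)) = -330/sqrt(129636) = -0.916539
theta = arccos(-330/sqrt(129636)) = 156.4253 degrees

a·b = -330, theta = 156.4253 deg


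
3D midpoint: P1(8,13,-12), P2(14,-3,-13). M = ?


Mx = (8+14)/2 = 11.0000
My = (13- 3)/2 = 5.0000
Mz = (-12- 13)/2 = -12.5000

M = (11.0000, 5.0000, -12.5000)


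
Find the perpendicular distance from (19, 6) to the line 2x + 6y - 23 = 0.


|2*19 + 6*6 - 23| = |51| = 51
sqrt(4 + 36) = sqrt(40) = 6.3246
d = 51/sqrt(40) = 8.0638

8.0638


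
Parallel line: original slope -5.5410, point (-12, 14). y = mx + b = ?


Parallel lines have equal slopes.
m2 = -5.5410
b2 = 14 + 5.5410*(-12) = -52.4920

y = -5.5410x - 52.4920


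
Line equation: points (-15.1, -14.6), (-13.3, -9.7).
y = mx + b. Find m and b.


m = (4.9)/(1.8) = 2.7222
b = y1 - m*x1 = -14.6 - (4.9*(-15.1))/(1.8) = -14.6 + 41.1056 = 26.5056

y = 2.7222x + 26.5056


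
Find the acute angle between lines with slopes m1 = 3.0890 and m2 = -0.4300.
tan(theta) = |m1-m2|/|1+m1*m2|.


m1-m2 = 3.519
1+m1*m2 = -0.32827
tan(theta) = |3.519/(-0.32827)| = 10.719834
theta = arctan(|3.519/(-0.32827)|) = 84.6706 degrees (acute angle)

84.6706 degrees


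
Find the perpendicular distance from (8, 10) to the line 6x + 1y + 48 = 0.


|6*8 + 1*10 + 48| = |106| = 106
sqrt(36 + 1) = sqrt(37) = 6.0828
d = 106/sqrt(37) = 17.4263

17.4263


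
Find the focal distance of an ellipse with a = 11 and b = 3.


c^2 = 11^2 - 3^2 = 121 - 9 = 112
c = sqrt(112) = 10.5830

c = 10.5830


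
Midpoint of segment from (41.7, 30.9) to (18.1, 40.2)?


Mx = (41.7 + 18.1)/2 = 59.8/2 = 29.9000
My = (30.9 + 40.2)/2 = 71.1/2 = 35.5500

(29.9000, 35.5500)


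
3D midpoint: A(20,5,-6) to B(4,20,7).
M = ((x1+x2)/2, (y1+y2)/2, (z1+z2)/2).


Mx = (20+4)/2 = 12.0000
My = (5+20)/2 = 12.5000
Mz = (-6+7)/2 = 0.5000

M = (12.0000, 12.5000, 0.5000)


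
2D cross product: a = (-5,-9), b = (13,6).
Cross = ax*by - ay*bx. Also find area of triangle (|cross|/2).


cross = -5*6 + 9*13 = -30 + 117 = 87
Triangle area = |87|/2 = 87/2 = 43.5000

cross = 87, triangle area = 43.5000


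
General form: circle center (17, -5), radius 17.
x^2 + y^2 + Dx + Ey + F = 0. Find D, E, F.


(x-17)^2 + (y+ 5)^2 = 17^2
D = -2h = -34, E = -2k = 10
F = h^2+k^2-r^2 = 289+25-289 = 25

D = -34, E = 10, F = 25


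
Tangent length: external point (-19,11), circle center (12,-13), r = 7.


d = sqrt((-19-12)^2 + (11+ 13)^2) = sqrt(961+576) = 39.2046
L = sqrt(1537.0000 - 49) = sqrt(1488.0000) = 38.5746

38.5746


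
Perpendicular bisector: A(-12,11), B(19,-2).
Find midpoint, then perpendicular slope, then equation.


Midpoint = (3.5, 4.5)
Slope of AB = dy/dx = -13/31 = -0.4194
Perp slope = -dx/dy = 31/13 = 2.3846
b = My - (perp slope)*Mx = 4.5 + (31*3.5)/(-13) = 4.5 - 8.3462 = -3.8462

y = 2.3846x - 3.8462


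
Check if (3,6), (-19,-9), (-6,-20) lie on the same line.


3*(-9+ 20) - 19*(-20-6) - 6*(6+ 9)
= 33 + 494 - 90 = 437

No, not collinear (determinant = 437)


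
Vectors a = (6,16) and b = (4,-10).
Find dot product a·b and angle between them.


a·b = 6*4 + 16*(-10) = 24 - 160 = -136
|a| = sqrt(36+256) = 17.0880
|b| = sqrt(16+100) = 10.7703
cos(theta) = -136/(sqrt(292)*sqrt(116)) = -136/sqrt(33872) = -0.738956
theta = arccos(-136/sqrt(33872)) = 137.6425 degrees

a·b = -136, theta = 137.6425 deg


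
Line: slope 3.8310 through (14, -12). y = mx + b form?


y + 12 = 3.8310(x - 14)
y = 3.8310x - 12 - 3.8310*14
y = 3.8310x - 65.6340

y = 3.8310x - 65.6340


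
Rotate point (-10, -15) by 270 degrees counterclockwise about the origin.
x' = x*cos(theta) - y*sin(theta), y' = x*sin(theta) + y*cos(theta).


cos(270) = 0, sin(270) = -1
x' = -10*0 + 15*(-1) = -15
y' = -10*(-1) - 15*0 = 10

(-15, 10)


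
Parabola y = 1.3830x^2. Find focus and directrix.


a = 1.3830
1/(4a) = 0.1808
Focus = (0, 0.1808)
Directrix: y = -0.1808

Focus = (0, 0.1808), Directrix: y = -0.1808


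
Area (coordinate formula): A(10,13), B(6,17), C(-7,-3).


10*(17+ 3) = 200
6*(-3-13) = -96
-7*(13-17) = 28
sum = 132
Area = |132|/2 = 66.0000

66.0000 sq units


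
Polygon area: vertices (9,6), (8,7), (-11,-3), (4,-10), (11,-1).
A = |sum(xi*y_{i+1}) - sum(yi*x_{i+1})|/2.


sum(xi*y_{i+1}) = 9*7 + 8*(-3) - 11*(-10) + 4*(-1) + 11*6 = 211
sum(yi*x_{i+1}) = 6*8 + 7*(-11) - 3*4 - 10*11 - 1*9 = -160
Area = |211 + 160|/2 = 371/2 = 185.5000

185.5000 sq units


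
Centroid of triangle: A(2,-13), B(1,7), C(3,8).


Gx = (2+1+3)/3 = 6/3 = 2.0000
Gy = (-13+7+8)/3 = 2/3 = 0.6667

G = (2.0000, 0.6667)


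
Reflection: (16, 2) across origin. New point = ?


Reflection rule for origin: (-x, -y)
(16, 2) -> (-16, -2)

(-16, -2)


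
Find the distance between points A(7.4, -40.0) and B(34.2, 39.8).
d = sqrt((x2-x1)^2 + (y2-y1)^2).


dx = 34.2 - 7.4 = 26.8
dy = 39.8 + 40.0 = 79.8
d = sqrt(718.24 + 6368.04) = sqrt(7086.28) = 84.1800

84.1800


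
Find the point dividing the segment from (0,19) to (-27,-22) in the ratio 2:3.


Px = (2*(-27) + 3*0)/5 = -54/5 = -10.8000
Py = (2*(-22) + 3*19)/5 = 13/5 = 2.6000

P = (-10.8000, 2.6000)


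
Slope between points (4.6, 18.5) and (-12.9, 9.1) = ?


dy = 9.1 - 18.5 = -9.4
dx = -12.9 - 4.6 = -17.5
m = -9.4/(-17.5) = 0.5371

m = 0.5371


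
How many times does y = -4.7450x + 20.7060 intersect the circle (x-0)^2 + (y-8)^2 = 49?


Substitute y = -4.7450x + 20.7060: (x-0)^2 + (-4.7450x+20.7060-8)^2 = 49
Expand to Ax^2 + Bx + C = 0, where b-k = 12.706
A = 1+m^2 = 23.515025
B = 2(m(b-k) - h) = 2(-4.7450*12.706 - 0) = -120.57994
C = h^2 + (b-k)^2 - r^2 = 0 + 161.442436 - 49 = 112.442436
disc = B^2-4AC = 14539.5219 - 10576.3468 = 3963.1751
disc > 0

2 intersection points


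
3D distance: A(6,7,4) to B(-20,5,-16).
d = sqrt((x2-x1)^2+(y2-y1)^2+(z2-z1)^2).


dx=-26, dy=-2, dz=-20
d = sqrt(676+4+400) = sqrt(1080) = 32.8634

32.8634


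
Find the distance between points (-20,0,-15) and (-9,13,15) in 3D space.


dx=11, dy=13, dz=30
d = sqrt(121+169+900) = sqrt(1190) = 34.4964

34.4964


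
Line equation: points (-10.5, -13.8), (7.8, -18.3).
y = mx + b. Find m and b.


m = (-4.5)/(18.3) = -0.2459
b = y1 - m*x1 = -13.8 - (-4.5*(-10.5))/(18.3) = -13.8 - 2.5820 = -16.3820

y = -0.2459x - 16.3820


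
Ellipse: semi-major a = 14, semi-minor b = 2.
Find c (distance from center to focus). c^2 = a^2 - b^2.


c^2 = 14^2 - 2^2 = 196 - 4 = 192
c = sqrt(192) = 13.8564

c = 13.8564


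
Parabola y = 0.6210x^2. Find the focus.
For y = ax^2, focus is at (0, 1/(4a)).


a = 0.6210
4a = 2.4840
focus = (0, 1/2.4840) = (0, 0.4026)

Focus = (0, 0.4026)


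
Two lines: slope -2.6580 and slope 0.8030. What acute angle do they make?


m1-m2 = -3.461
1+m1*m2 = -1.134374
tan(theta) = |-3.461/(-1.134374)| = 3.051022
theta = arctan(|-3.461/(-1.134374)|) = 71.8530 degrees (acute angle)

71.8530 degrees


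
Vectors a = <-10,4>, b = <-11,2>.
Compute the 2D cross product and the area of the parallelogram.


cross = -10*2 - 4*(-11) = -20 + 44 = 24
Parallelogram area = |24| = 24

cross = 24, parallelogram area = 24


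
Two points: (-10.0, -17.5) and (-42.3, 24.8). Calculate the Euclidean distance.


dx = -42.3 + 10.0 = -32.3
dy = 24.8 + 17.5 = 42.3
d = sqrt(1043.29 + 1789.29) = sqrt(2832.58) = 53.2220

53.2220


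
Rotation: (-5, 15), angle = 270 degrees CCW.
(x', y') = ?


cos(270) = 0, sin(270) = -1
x' = -5*0 - 15*(-1) = 15
y' = -5*(-1) + 15*0 = 5

(15, 5)


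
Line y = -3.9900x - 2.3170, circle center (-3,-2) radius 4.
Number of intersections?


Substitute y = -3.9900x - 2.3170: (x+ 3)^2 + (-3.9900x- 2.3170+ 2)^2 = 16
Expand to Ax^2 + Bx + C = 0, where b-k = -0.317
A = 1+m^2 = 16.9201
B = 2(m(b-k) - h) = 2(-3.9900*(-0.317) + 3) = 8.52966
C = h^2 + (b-k)^2 - r^2 = 9 + 0.100489 - 16 = -6.899511
disc = B^2-4AC = 72.7551 + 466.9617 = 539.7168
disc > 0

2 intersection points


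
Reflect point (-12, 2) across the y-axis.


Reflection rule for y-axis: (-x, y)
(-12, 2) -> (12, 2)

(12, 2)


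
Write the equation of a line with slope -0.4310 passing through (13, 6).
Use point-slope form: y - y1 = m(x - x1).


y - 6 = -0.4310(x - 13)
y = -0.4310x + 6 + 0.4310*13
y = -0.4310x + 11.6030

y = -0.4310x + 11.6030


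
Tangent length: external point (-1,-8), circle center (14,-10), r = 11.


d = sqrt((-1-14)^2 + (-8+ 10)^2) = sqrt(225+4) = 15.1327
L = sqrt(229.0000 - 121) = sqrt(108.0000) = 10.3923

10.3923


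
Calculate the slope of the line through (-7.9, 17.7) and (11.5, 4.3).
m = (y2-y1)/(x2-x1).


dy = 4.3 - 17.7 = -13.4
dx = 11.5 + 7.9 = 19.4
m = -13.4/19.4 = -0.6907

m = -0.6907


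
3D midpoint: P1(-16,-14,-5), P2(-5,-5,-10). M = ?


Mx = (-16- 5)/2 = -10.5000
My = (-14- 5)/2 = -9.5000
Mz = (-5- 10)/2 = -7.5000

M = (-10.5000, -9.5000, -7.5000)


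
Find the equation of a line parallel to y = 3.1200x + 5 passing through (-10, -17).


Parallel lines have equal slopes.
m2 = 3.1200
b2 = -17 - 3.1200*(-10) = 14.2000

y = 3.1200x + 14.2000


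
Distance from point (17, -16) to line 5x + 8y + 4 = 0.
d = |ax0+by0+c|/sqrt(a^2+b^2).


|5*17 + 8*(-16) + 4| = |-39| = 39
sqrt(25 + 64) = sqrt(89) = 9.4340
d = 39/sqrt(89) = 4.1340

4.1340


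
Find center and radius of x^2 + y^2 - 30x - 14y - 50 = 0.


h = -D/2 = 30/2 = 15
k = -E/2 = 14/2 = 7
r^2 = h^2 + k^2 - F = 225 + 49 + 50 = 324
r = 18

Center (15, 7), radius = 18


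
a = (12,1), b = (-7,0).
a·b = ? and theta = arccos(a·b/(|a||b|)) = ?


a·b = 12*(-7) + 1*0 = -84 + 0 = -84
|a| = sqrt(144+1) = 12.0416
|b| = sqrt(49+0) = 7.0000
cos(theta) = -84/(sqrt(145)*sqrt(49)) = -84/sqrt(7105) = -0.996546
theta = arccos(-84/sqrt(7105)) = 175.2364 degrees

a·b = -84, theta = 175.2364 deg


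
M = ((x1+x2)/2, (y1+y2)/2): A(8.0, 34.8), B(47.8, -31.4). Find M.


Mx = (8.0 + 47.8)/2 = 55.8/2 = 27.9000
My = (34.8 - 31.4)/2 = 3.4/2 = 1.7000

(27.9000, 1.7000)


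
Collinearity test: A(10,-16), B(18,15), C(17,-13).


10*(15+ 13) + 18*(-13+ 16) + 17*(-16-15)
= 280 + 54 - 527 = -193

No, not collinear (determinant = -193)


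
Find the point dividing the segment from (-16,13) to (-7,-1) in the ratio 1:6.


Px = (1*(-7) + 6*(-16))/7 = -103/7 = -14.7143
Py = (1*(-1) + 6*13)/7 = 77/7 = 11.0000

P = (-14.7143, 11.0000)


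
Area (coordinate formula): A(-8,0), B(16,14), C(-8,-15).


-8*(14+ 15) = -232
16*(-15-0) = -240
-8*(0-14) = 112
sum = -360
Area = |-360|/2 = 180.0000

180.0000 sq units


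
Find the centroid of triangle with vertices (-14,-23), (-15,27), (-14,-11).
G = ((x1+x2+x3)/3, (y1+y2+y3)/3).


Gx = (-14- 15- 14)/3 = -43/3 = -14.3333
Gy = (-23+27- 11)/3 = -7/3 = -2.3333

G = (-14.3333, -2.3333)


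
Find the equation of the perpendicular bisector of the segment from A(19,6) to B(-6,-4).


Midpoint = (6.5, 1)
Slope of AB = dy/dx = -10/(-25) = 0.4000
Perp slope = -dx/dy = -25/10 = -2.5000
b = My - (perp slope)*Mx = 1 + (-25*6.5)/(-10) = 1 + 16.2500 = 17.2500

y = -2.5000x + 17.2500


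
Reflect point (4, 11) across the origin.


Reflection rule for origin: (-x, -y)
(4, 11) -> (-4, -11)

(-4, -11)


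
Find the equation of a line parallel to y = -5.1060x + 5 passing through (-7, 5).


Parallel lines have equal slopes.
m2 = -5.1060
b2 = 5 + 5.1060*(-7) = -30.7420

y = -5.1060x - 30.7420


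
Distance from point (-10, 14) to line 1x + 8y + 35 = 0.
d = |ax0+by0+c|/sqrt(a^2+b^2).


|1*(-10) + 8*14 + 35| = |137| = 137
sqrt(1 + 64) = sqrt(65) = 8.0623
d = 137/sqrt(65) = 16.9928

16.9928


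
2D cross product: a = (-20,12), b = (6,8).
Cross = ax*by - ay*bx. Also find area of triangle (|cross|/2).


cross = -20*8 - 12*6 = -160 - 72 = -232
Triangle area = |-232|/2 = 232/2 = 116.0000

cross = -232, triangle area = 116.0000


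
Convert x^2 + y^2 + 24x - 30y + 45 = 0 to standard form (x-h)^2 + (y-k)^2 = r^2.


h = -D/2 = -24/2 = -12
k = -E/2 = 30/2 = 15
r^2 = h^2 + k^2 - F = 144 + 225 - 45 = 324
r = 18

Center (-12, 15), radius = 18


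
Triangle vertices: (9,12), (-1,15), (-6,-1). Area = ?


9*(15+ 1) = 144
-1*(-1-12) = 13
-6*(12-15) = 18
sum = 175
Area = |175|/2 = 87.5000

87.5000 sq units


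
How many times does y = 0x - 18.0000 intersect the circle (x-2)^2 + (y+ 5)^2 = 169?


Substitute y = 0x - 18.0000: (x-2)^2 + (0x- 18.0000+ 5)^2 = 169
Expand to Ax^2 + Bx + C = 0, where b-k = -13
A = 1+m^2 = 1
B = 2(m(b-k) - h) = 2(0*(-13) - 2) = -4
C = h^2 + (b-k)^2 - r^2 = 4 + 169 - 169 = 4
disc = B^2-4AC = 16.0000 - 16.0000 = 0
disc = 0

1 intersection point (tangent)


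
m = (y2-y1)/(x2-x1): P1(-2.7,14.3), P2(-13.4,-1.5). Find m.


dy = -1.5 - 14.3 = -15.8
dx = -13.4 + 2.7 = -10.7
m = -15.8/(-10.7) = 1.4766

m = 1.4766


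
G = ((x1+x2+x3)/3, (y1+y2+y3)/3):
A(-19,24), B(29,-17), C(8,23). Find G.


Gx = (-19+29+8)/3 = 18/3 = 6.0000
Gy = (24- 17+23)/3 = 30/3 = 10.0000

G = (6.0000, 10.0000)


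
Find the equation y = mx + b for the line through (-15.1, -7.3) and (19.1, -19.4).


m = (-12.1)/(34.2) = -0.3538
b = y1 - m*x1 = -7.3 - (-12.1*(-15.1))/(34.2) = -7.3 - 5.3424 = -12.6424

y = -0.3538x - 12.6424


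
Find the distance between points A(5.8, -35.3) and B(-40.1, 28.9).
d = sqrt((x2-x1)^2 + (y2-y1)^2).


dx = -40.1 - 5.8 = -45.9
dy = 28.9 + 35.3 = 64.2
d = sqrt(2106.81 + 4121.64) = sqrt(6228.45) = 78.9205

78.9205


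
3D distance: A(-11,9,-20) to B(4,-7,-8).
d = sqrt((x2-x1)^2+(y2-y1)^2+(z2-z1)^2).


dx=15, dy=-16, dz=12
d = sqrt(225+256+144) = sqrt(625) = 25.0000

25.0000


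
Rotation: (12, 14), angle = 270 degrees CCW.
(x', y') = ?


cos(270) = 0, sin(270) = -1
x' = 12*0 - 14*(-1) = 14
y' = 12*(-1) + 14*0 = -12

(14, -12)


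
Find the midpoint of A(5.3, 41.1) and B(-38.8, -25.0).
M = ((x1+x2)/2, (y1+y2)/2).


Mx = (5.3 - 38.8)/2 = -33.5/2 = -16.7500
My = (41.1 - 25.0)/2 = 16.1/2 = 8.0500

(-16.7500, 8.0500)


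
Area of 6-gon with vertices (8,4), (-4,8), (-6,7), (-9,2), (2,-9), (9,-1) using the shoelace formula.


sum(xi*y_{i+1}) = 8*8 - 4*7 - 6*2 - 9*(-9) + 2*(-1) + 9*4 = 139
sum(yi*x_{i+1}) = 4*(-4) + 8*(-6) + 7*(-9) + 2*2 - 9*9 - 1*8 = -212
Area = |139 + 212|/2 = 351/2 = 175.5000

175.5000 sq units


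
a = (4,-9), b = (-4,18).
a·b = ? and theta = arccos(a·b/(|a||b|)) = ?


a·b = 4*(-4) - 9*18 = -16 - 162 = -178
|a| = sqrt(16+81) = 9.8489
|b| = sqrt(16+324) = 18.4391
cos(theta) = -178/(sqrt(97)*sqrt(340)) = -178/sqrt(32980) = -0.980155
theta = arccos(-178/sqrt(32980)) = 168.5663 degrees

a·b = -178, theta = 168.5663 deg


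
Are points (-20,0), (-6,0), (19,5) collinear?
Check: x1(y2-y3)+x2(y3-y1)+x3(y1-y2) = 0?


-20*(0-5) - 6*(5-0) + 19*(0-0)
= 100 - 30 + 0 = 70

No, not collinear (determinant = 70)


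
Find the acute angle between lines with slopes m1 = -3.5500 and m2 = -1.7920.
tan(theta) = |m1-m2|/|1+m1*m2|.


m1-m2 = -1.758
1+m1*m2 = 7.3616
tan(theta) = |-1.758/7.3616| = 0.238807
theta = arctan(|-1.758/7.3616|) = 13.4311 degrees (acute angle)

13.4311 degrees


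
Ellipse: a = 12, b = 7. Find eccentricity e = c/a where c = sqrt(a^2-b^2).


c = sqrt(144-49) = sqrt(95) = 9.7468
e = c/a = sqrt(95)/12 = 0.8122

e = 0.8122


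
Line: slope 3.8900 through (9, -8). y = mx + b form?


y + 8 = 3.8900(x - 9)
y = 3.8900x - 8 - 3.8900*9
y = 3.8900x - 43.0100

y = 3.8900x - 43.0100


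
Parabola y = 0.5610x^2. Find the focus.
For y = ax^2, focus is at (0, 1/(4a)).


a = 0.5610
4a = 2.2440
focus = (0, 1/2.2440) = (0, 0.4456)

Focus = (0, 0.4456)


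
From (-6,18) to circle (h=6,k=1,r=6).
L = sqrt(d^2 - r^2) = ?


d = sqrt((-6-6)^2 + (18-1)^2) = sqrt(144+289) = 20.8087
L = sqrt(433.0000 - 36) = sqrt(397.0000) = 19.9249

19.9249


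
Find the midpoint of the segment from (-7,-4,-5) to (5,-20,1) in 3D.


Mx = (-7+5)/2 = -1.0000
My = (-4- 20)/2 = -12.0000
Mz = (-5+1)/2 = -2.0000

M = (-1.0000, -12.0000, -2.0000)


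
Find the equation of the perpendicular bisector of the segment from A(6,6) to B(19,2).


Midpoint = (12.5, 4)
Slope of AB = dy/dx = -4/13 = -0.3077
Perp slope = -dx/dy = 13/4 = 3.2500
b = My - (perp slope)*Mx = 4 + (13*12.5)/(-4) = 4 - 40.6250 = -36.6250

y = 3.2500x - 36.6250


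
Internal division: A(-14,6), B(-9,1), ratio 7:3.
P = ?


Px = (7*(-9) + 3*(-14))/10 = -105/10 = -10.5000
Py = (7*1 + 3*6)/10 = 25/10 = 2.5000

P = (-10.5000, 2.5000)


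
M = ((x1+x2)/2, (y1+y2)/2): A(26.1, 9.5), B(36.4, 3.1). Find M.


Mx = (26.1 + 36.4)/2 = 62.5/2 = 31.2500
My = (9.5 + 3.1)/2 = 12.6/2 = 6.3000

(31.2500, 6.3000)


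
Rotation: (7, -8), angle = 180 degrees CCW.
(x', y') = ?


cos(180) = -1, sin(180) = 0
x' = 7*(-1) + 8*0 = -7
y' = 7*0 - 8*(-1) = 8

(-7, 8)


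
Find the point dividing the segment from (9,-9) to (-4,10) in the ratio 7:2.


Px = (7*(-4) + 2*9)/9 = -10/9 = -1.1111
Py = (7*10 + 2*(-9))/9 = 52/9 = 5.7778

P = (-1.1111, 5.7778)


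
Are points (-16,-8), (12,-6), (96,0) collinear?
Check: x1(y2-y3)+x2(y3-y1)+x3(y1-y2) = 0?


-16*(-6-0) + 12*(0+ 8) + 96*(-8+ 6)
= 96 + 96 - 192 = 0

Yes, collinear (determinant = 0)


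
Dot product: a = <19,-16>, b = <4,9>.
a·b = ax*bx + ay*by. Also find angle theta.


a·b = 19*4 - 16*9 = 76 - 144 = -68
|a| = sqrt(361+256) = 24.8395
|b| = sqrt(16+81) = 9.8489
cos(theta) = -68/(sqrt(617)*sqrt(97)) = -68/sqrt(59849) = -0.277959
theta = arccos(-68/sqrt(59849)) = 106.1384 degrees

a·b = -68, theta = 106.1384 deg


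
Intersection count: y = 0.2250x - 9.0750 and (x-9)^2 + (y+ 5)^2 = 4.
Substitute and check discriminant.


Substitute y = 0.2250x - 9.0750: (x-9)^2 + (0.2250x- 9.0750+ 5)^2 = 4
Expand to Ax^2 + Bx + C = 0, where b-k = -4.075
A = 1+m^2 = 1.050625
B = 2(m(b-k) - h) = 2(0.2250*(-4.075) - 9) = -19.83375
C = h^2 + (b-k)^2 - r^2 = 81 + 16.605625 - 4 = 93.605625
disc = B^2-4AC = 393.3776 - 393.3776 = 0
disc = 0

1 intersection point (tangent)


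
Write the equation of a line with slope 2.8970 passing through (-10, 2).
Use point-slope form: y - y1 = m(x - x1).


y - 2 = 2.8970(x + 10)
y = 2.8970x + 2 - 2.8970*(-10)
y = 2.8970x + 30.9700

y = 2.8970x + 30.9700


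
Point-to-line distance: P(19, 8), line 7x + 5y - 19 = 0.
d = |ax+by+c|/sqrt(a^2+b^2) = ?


|7*19 + 5*8 - 19| = |154| = 154
sqrt(49 + 25) = sqrt(74) = 8.6023
d = 154/sqrt(74) = 17.9021

17.9021


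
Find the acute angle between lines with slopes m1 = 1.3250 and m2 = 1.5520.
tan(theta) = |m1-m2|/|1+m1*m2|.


m1-m2 = -0.227
1+m1*m2 = 3.0564
tan(theta) = |-0.227/3.0564| = 0.074270
theta = arctan(|-0.227/3.0564|) = 4.2476 degrees (acute angle)

4.2476 degrees


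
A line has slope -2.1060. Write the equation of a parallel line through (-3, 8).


Parallel lines have equal slopes.
m2 = -2.1060
b2 = 8 + 2.1060*(-3) = 1.6820

y = -2.1060x + 1.6820


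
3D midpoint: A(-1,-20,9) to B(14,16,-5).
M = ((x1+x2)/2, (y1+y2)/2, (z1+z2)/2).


Mx = (-1+14)/2 = 6.5000
My = (-20+16)/2 = -2.0000
Mz = (9- 5)/2 = 2.0000

M = (6.5000, -2.0000, 2.0000)


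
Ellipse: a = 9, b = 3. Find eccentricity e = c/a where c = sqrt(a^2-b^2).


c = sqrt(81-9) = sqrt(72) = 8.4853
e = c/a = sqrt(72)/9 = 0.9428

e = 0.9428


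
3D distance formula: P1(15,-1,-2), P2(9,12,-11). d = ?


dx=-6, dy=13, dz=-9
d = sqrt(36+169+81) = sqrt(286) = 16.9115

16.9115


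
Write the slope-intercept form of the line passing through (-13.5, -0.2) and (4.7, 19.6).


m = (19.8)/(18.2) = 1.0879
b = y1 - m*x1 = -0.2 - (19.8*(-13.5))/(18.2) = -0.2 + 14.6868 = 14.4868

y = 1.0879x + 14.4868


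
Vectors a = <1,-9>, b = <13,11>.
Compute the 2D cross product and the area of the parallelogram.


cross = 1*11 + 9*13 = 11 + 117 = 128
Parallelogram area = |128| = 128

cross = 128, parallelogram area = 128


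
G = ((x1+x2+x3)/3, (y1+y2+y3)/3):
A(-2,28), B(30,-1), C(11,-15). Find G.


Gx = (-2+30+11)/3 = 39/3 = 13.0000
Gy = (28- 1- 15)/3 = 12/3 = 4.0000

G = (13.0000, 4.0000)


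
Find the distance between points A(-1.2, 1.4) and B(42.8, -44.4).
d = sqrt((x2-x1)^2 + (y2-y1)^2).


dx = 42.8 + 1.2 = 44.0
dy = -44.4 - 1.4 = -45.8
d = sqrt(1936.0 + 2097.64) = sqrt(4033.64) = 63.5109

63.5109


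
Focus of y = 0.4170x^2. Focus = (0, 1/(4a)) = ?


a = 0.4170
4a = 1.6680
focus = (0, 1/1.6680) = (0, 0.5995)

Focus = (0, 0.5995)


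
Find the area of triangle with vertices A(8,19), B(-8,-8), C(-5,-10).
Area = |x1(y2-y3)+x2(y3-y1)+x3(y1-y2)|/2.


8*(-8+ 10) = 16
-8*(-10-19) = 232
-5*(19+ 8) = -135
sum = 113
Area = |113|/2 = 56.5000

56.5000 sq units


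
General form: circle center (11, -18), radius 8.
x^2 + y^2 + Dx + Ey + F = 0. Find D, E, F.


(x-11)^2 + (y+ 18)^2 = 8^2
D = -2h = -22, E = -2k = 36
F = h^2+k^2-r^2 = 121+324-64 = 381

D = -22, E = 36, F = 381


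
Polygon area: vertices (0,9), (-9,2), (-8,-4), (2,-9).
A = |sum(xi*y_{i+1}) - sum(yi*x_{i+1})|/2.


sum(xi*y_{i+1}) = 0*2 - 9*(-4) - 8*(-9) + 2*9 = 126
sum(yi*x_{i+1}) = 9*(-9) + 2*(-8) - 4*2 - 9*0 = -105
Area = |126 + 105|/2 = 231/2 = 115.5000

115.5000 sq units


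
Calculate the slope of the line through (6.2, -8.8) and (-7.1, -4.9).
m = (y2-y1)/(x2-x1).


dy = -4.9 + 8.8 = 3.9
dx = -7.1 - 6.2 = -13.3
m = 3.9/(-13.3) = -0.2932

m = -0.2932


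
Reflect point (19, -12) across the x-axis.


Reflection rule for x-axis: (x, -y)
(19, -12) -> (19, 12)

(19, 12)


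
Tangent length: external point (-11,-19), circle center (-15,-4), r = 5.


d = sqrt((-11+ 15)^2 + (-19+ 4)^2) = sqrt(16+225) = 15.5242
L = sqrt(241.0000 - 25) = sqrt(216.0000) = 14.6969

14.6969


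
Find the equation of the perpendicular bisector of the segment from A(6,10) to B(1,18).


Midpoint = (3.5, 14)
Slope of AB = dy/dx = 8/(-5) = -1.6000
Perp slope = -dx/dy = 5/8 = 0.6250
b = My - (perp slope)*Mx = 14 + (-5*3.5)/8 = 14 - 2.1875 = 11.8125

y = 0.6250x + 11.8125


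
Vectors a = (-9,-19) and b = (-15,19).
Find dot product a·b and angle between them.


a·b = -9*(-15) - 19*19 = 135 - 361 = -226
|a| = sqrt(81+361) = 21.0238
|b| = sqrt(225+361) = 24.2074
cos(theta) = -226/(sqrt(442)*sqrt(586)) = -226/sqrt(259012) = -0.444067
theta = arccos(-226/sqrt(259012)) = 116.3637 degrees

a·b = -226, theta = 116.3637 deg
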